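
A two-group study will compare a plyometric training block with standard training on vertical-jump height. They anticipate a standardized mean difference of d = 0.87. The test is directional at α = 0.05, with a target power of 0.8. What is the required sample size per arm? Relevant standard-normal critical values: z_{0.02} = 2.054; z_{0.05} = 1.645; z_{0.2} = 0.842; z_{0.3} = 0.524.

For two independent groups with equal n: n = 2·((z_{α} + z_β) / d)².
z_{α} + z_β = 1.645 + 0.842 = 2.487.
n = 2 × (2.487 / 0.87)² = 2 × 2.859² = 2 × 8.17 = 16.3.
Round up to the next whole participant.

n = 17 per group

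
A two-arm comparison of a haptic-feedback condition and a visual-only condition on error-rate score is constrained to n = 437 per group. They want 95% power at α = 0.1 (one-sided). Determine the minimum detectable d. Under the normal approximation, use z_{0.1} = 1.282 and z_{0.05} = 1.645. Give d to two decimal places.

For two independent groups of n = 437 each: d_min = (z_{α} + z_β)·√(2/n).
z-sum = 1.282 + 1.645 = 2.927.
d_min = 2.927 × √(2/437) = 2.927 × 0.0677 = 0.198.

d_min ≈ 0.20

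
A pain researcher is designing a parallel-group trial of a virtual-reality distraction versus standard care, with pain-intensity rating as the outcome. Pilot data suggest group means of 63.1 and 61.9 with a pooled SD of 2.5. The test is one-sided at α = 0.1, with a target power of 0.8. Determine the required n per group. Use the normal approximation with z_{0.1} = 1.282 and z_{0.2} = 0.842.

n = 40 per group

Cohen's d = |M₁ − M₂| / SD_pooled = |63.1 − 61.9| / 2.5 = 1.2 / 2.5 = 0.480.
For two independent groups with equal n: n = 2·((z_{α} + z_β) / d)².
z_{α} + z_β = 1.282 + 0.842 = 2.124.
n = 2 × (2.124 / 0.480)² = 2 × 4.425² = 2 × 19.58 = 39.2.
Round up to the next whole participant.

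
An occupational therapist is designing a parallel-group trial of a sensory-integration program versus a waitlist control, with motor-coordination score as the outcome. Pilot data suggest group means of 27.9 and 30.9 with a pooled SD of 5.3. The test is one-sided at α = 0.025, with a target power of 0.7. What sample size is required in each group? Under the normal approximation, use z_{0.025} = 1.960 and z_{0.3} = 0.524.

Cohen's d = |M₁ − M₂| / SD_pooled = |27.9 − 30.9| / 5.3 = 3.0 / 5.3 = 0.566.
For two independent groups with equal n: n = 2·((z_{α} + z_β) / d)².
z_{α} + z_β = 1.960 + 0.524 = 2.484.
n = 2 × (2.484 / 0.566)² = 2 × 4.389² = 2 × 19.26 = 38.5.
Round up to the next whole participant.

n = 39 per group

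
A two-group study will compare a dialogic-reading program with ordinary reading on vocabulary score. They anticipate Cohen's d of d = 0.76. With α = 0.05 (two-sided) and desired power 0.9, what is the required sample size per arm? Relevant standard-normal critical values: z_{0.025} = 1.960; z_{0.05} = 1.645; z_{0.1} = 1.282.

For two independent groups with equal n: n = 2·((z_{α/2} + z_β) / d)².
z_{α/2} + z_β = 1.960 + 1.282 = 3.242.
n = 2 × (3.242 / 0.76)² = 2 × 4.266² = 2 × 18.20 = 36.4.
Round up to the next whole participant.

n = 37 per group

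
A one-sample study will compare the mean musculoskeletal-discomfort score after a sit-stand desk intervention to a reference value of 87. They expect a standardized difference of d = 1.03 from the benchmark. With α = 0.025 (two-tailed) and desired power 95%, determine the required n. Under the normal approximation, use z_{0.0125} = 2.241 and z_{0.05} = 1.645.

n = 15

For a one-sample test: n = ((z_{α/2} + z_β) / d)².
z_{α/2} + z_β = 2.241 + 1.645 = 3.886.
n = (3.886 / 1.03)² = 3.773² = 14.23.
Round up.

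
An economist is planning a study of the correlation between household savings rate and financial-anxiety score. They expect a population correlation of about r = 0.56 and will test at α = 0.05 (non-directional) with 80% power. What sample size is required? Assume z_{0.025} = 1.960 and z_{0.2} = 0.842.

n = 23

Fisher's z: C = ½·ln((1+r)/(1−r)) = ½·ln(3.5455) = 0.6328.
n = ((z_{α/2} + z_β)/C)² + 3.
(1.960 + 0.842) / 0.6328 = 2.802 / 0.6328 = 4.428.
n = 4.428² + 3 = 19.61 + 3 = 22.6.
Round up.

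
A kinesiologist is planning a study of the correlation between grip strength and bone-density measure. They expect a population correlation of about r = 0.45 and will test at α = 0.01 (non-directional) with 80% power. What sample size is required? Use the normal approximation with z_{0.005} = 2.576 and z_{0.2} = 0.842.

n = 53

Fisher's z: C = ½·ln((1+r)/(1−r)) = ½·ln(2.6364) = 0.4847.
n = ((z_{α/2} + z_β)/C)² + 3.
(2.576 + 0.842) / 0.4847 = 3.418 / 0.4847 = 7.052.
n = 7.052² + 3 = 49.73 + 3 = 52.7.
Round up.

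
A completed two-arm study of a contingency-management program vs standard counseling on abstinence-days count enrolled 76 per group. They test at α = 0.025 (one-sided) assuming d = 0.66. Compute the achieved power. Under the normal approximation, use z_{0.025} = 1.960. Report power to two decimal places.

For two equal groups, power = Φ(d·√(n/2) − z_{α}).
d·√(n/2) = 0.66 × √(76/2) = 0.66 × 6.164 = 4.069.
z_β = 4.069 − 1.960 = 2.109.
Power = Φ(2.109) = 0.983.

power ≈ 0.98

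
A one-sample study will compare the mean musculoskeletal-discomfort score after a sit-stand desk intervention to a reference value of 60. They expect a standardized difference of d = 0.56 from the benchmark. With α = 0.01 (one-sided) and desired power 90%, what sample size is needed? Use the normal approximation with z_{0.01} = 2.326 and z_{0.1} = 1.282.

n = 42

For a one-sample test: n = ((z_{α} + z_β) / d)².
z_{α} + z_β = 2.326 + 1.282 = 3.608.
n = (3.608 / 0.56)² = 6.443² = 41.51.
Round up.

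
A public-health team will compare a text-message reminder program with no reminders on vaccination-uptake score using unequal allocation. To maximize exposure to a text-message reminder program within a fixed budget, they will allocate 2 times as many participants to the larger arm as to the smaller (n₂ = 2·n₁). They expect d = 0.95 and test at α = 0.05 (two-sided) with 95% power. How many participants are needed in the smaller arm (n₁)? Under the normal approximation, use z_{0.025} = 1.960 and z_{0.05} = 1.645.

With allocation ratio k = n₂/n₁ = 2, Var(x̄₁−x̄₂) = σ²(1/n₁ + 1/(k·n₁)) = σ²·(k+1)/(k·n₁).
So n₁ = (1 + 1/k)·((z_{α/2} + z_β)/d)² = 1.500 × (3.605/0.95)².
n₁ = 1.500 × 14.40 = 21.6.
Round up: n₁ = 22, giving n₂ = 2 × 22 = 44.

n₁ = 22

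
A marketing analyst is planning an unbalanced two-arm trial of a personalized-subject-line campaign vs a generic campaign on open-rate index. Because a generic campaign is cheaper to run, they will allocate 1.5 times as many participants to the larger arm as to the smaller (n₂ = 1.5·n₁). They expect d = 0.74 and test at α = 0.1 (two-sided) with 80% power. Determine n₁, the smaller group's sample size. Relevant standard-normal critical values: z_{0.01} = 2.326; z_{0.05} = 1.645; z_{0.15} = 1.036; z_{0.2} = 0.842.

n₁ = 19

With allocation ratio k = n₂/n₁ = 1.5, Var(x̄₁−x̄₂) = σ²(1/n₁ + 1/(k·n₁)) = σ²·(k+1)/(k·n₁).
So n₁ = (1 + 1/k)·((z_{α/2} + z_β)/d)² = 1.667 × (2.487/0.74)².
n₁ = 1.667 × 11.30 = 18.8.
Round up: n₁ = 19, giving n₂ = ⌈1.5 × 19⌉ = ⌈28.5⌉ = 29.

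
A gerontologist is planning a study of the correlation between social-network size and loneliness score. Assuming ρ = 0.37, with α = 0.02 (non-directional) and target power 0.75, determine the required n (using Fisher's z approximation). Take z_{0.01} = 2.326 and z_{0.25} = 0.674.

n = 63

Fisher's z: C = ½·ln((1+r)/(1−r)) = ½·ln(2.1746) = 0.3884.
n = ((z_{α/2} + z_β)/C)² + 3.
(2.326 + 0.674) / 0.3884 = 3.000 / 0.3884 = 7.724.
n = 7.724² + 3 = 59.66 + 3 = 62.7.
Round up.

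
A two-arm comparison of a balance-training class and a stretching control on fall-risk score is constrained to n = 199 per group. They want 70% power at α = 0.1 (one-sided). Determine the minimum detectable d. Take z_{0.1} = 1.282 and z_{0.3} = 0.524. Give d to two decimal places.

For two independent groups of n = 199 each: d_min = (z_{α} + z_β)·√(2/n).
z-sum = 1.282 + 0.524 = 1.806.
d_min = 1.806 × √(2/199) = 1.806 × 0.1003 = 0.181.

d_min ≈ 0.18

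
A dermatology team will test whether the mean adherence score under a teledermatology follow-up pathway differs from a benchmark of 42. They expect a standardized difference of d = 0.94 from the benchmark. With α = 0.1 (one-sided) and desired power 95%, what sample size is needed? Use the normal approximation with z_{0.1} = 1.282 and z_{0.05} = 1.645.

n = 10

For a one-sample test: n = ((z_{α} + z_β) / d)².
z_{α} + z_β = 1.282 + 1.645 = 2.927.
n = (2.927 / 0.94)² = 3.114² = 9.70.
Round up.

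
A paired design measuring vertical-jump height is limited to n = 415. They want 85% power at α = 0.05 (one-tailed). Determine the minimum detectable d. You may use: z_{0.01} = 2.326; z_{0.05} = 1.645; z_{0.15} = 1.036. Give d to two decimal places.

d_min ≈ 0.13

For a single sample (or paired design) of n = 415: d_min = (z_{α} + z_β)/√n.
z-sum = 1.645 + 1.036 = 2.681.
d_min = 2.681 / √415 = 2.681 / 20.372 = 0.132.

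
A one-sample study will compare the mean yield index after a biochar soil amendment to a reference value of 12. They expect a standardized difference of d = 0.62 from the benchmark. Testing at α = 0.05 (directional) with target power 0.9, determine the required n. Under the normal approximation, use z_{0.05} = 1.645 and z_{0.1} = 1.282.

n = 23

For a one-sample test: n = ((z_{α} + z_β) / d)².
z_{α} + z_β = 1.645 + 1.282 = 2.927.
n = (2.927 / 0.62)² = 4.721² = 22.29.
Round up.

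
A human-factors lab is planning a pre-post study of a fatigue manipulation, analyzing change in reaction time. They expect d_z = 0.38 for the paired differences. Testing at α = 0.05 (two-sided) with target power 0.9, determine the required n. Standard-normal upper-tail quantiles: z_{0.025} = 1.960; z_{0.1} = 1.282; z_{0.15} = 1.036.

n = 73 pairs

For a paired (one-sample on differences) test: n = ((z_{α/2} + z_β) / d)².
z_{α/2} + z_β = 1.960 + 1.282 = 3.242.
n = (3.242 / 0.38)² = 8.532² = 72.79.
Round up.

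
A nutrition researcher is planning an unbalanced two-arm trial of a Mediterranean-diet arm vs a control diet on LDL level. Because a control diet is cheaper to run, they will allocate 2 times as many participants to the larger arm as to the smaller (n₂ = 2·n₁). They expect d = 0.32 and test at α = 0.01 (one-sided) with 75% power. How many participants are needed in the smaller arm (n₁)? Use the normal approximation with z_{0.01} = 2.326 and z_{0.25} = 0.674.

n₁ = 132

With allocation ratio k = n₂/n₁ = 2, Var(x̄₁−x̄₂) = σ²(1/n₁ + 1/(k·n₁)) = σ²·(k+1)/(k·n₁).
So n₁ = (1 + 1/k)·((z_{α} + z_β)/d)² = 1.500 × (3.000/0.32)².
n₁ = 1.500 × 87.89 = 131.8.
Round up: n₁ = 132, giving n₂ = 2 × 132 = 264.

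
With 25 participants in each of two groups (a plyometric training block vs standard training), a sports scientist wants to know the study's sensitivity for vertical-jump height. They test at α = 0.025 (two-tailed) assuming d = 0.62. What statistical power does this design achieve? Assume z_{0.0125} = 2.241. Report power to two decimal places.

For two equal groups, power = Φ(d·√(n/2) − z_{α/2}).
d·√(n/2) = 0.62 × √(25/2) = 0.62 × 3.536 = 2.192.
z_β = 2.192 − 2.241 = -0.049.
Power = Φ(-0.049) = 0.480.

power ≈ 0.48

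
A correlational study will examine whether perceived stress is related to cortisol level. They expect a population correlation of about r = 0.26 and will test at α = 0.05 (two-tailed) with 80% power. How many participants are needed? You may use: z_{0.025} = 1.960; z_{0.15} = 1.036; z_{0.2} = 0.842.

n = 114

Fisher's z: C = ½·ln((1+r)/(1−r)) = ½·ln(1.7027) = 0.2661.
n = ((z_{α/2} + z_β)/C)² + 3.
(1.960 + 0.842) / 0.2661 = 2.802 / 0.2661 = 10.530.
n = 10.530² + 3 = 110.88 + 3 = 113.9.
Round up.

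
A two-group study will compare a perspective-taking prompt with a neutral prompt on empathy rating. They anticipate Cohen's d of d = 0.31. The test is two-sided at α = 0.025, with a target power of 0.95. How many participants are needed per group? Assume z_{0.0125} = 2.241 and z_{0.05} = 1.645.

For two independent groups with equal n: n = 2·((z_{α/2} + z_β) / d)².
z_{α/2} + z_β = 2.241 + 1.645 = 3.886.
n = 2 × (3.886 / 0.31)² = 2 × 12.535² = 2 × 157.14 = 314.3.
Round up to the next whole participant.

n = 315 per group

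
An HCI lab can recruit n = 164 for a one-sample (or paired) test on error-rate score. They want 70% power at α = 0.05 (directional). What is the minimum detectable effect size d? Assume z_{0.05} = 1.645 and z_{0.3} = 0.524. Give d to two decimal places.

For a single sample (or paired design) of n = 164: d_min = (z_{α} + z_β)/√n.
z-sum = 1.645 + 0.524 = 2.169.
d_min = 2.169 / √164 = 2.169 / 12.806 = 0.169.

d_min ≈ 0.17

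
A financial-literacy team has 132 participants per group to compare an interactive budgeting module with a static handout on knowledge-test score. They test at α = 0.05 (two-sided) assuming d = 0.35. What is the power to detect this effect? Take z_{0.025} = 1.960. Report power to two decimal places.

power ≈ 0.81

For two equal groups, power = Φ(d·√(n/2) − z_{α/2}).
d·√(n/2) = 0.35 × √(132/2) = 0.35 × 8.124 = 2.843.
z_β = 2.843 − 1.960 = 0.883.
Power = Φ(0.883) = 0.811.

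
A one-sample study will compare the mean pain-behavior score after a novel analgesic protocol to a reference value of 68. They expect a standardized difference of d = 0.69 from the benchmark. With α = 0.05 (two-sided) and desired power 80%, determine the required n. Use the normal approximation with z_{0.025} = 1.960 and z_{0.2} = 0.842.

n = 17

For a one-sample test: n = ((z_{α/2} + z_β) / d)².
z_{α/2} + z_β = 1.960 + 0.842 = 2.802.
n = (2.802 / 0.69)² = 4.061² = 16.49.
Round up.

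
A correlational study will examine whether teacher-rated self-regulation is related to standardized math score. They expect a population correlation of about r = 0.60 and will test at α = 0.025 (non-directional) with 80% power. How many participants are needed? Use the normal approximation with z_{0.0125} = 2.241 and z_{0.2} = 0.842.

Fisher's z: C = ½·ln((1+r)/(1−r)) = ½·ln(4.0000) = 0.6931.
n = ((z_{α/2} + z_β)/C)² + 3.
(2.241 + 0.842) / 0.6931 = 3.083 / 0.6931 = 4.448.
n = 4.448² + 3 = 19.79 + 3 = 22.8.
Round up.

n = 23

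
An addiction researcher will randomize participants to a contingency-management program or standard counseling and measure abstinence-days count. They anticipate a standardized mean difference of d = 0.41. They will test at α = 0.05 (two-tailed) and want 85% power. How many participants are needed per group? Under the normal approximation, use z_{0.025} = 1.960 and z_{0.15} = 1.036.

For two independent groups with equal n: n = 2·((z_{α/2} + z_β) / d)².
z_{α/2} + z_β = 1.960 + 1.036 = 2.996.
n = 2 × (2.996 / 0.41)² = 2 × 7.307² = 2 × 53.40 = 106.8.
Round up to the next whole participant.

n = 107 per group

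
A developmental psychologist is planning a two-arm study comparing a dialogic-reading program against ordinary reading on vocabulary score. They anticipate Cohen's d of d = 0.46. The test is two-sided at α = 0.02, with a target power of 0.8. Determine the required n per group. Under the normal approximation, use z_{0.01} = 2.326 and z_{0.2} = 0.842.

n = 95 per group

For two independent groups with equal n: n = 2·((z_{α/2} + z_β) / d)².
z_{α/2} + z_β = 2.326 + 0.842 = 3.168.
n = 2 × (3.168 / 0.46)² = 2 × 6.887² = 2 × 47.43 = 94.9.
Round up to the next whole participant.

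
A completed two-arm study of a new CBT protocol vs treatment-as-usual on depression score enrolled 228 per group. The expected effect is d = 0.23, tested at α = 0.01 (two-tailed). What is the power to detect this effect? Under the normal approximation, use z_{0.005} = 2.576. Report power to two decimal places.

For two equal groups, power = Φ(d·√(n/2) − z_{α/2}).
d·√(n/2) = 0.23 × √(228/2) = 0.23 × 10.677 = 2.456.
z_β = 2.456 − 2.576 = -0.120.
Power = Φ(-0.120) = 0.452.

power ≈ 0.45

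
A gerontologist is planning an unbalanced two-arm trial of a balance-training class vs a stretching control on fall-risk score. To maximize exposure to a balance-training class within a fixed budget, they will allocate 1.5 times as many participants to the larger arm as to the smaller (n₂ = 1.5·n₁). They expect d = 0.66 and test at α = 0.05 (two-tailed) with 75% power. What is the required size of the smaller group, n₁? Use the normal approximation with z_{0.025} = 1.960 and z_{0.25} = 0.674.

With allocation ratio k = n₂/n₁ = 1.5, Var(x̄₁−x̄₂) = σ²(1/n₁ + 1/(k·n₁)) = σ²·(k+1)/(k·n₁).
So n₁ = (1 + 1/k)·((z_{α/2} + z_β)/d)² = 1.667 × (2.634/0.66)².
n₁ = 1.667 × 15.93 = 26.5.
Round up: n₁ = 27, giving n₂ = ⌈1.5 × 27⌉ = ⌈40.5⌉ = 41.

n₁ = 27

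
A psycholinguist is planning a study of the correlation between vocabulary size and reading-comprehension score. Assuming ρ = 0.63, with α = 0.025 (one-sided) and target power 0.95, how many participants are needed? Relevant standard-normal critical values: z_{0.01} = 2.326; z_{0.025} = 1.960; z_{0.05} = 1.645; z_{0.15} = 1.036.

Fisher's z: C = ½·ln((1+r)/(1−r)) = ½·ln(4.4054) = 0.7414.
n = ((z_{α} + z_β)/C)² + 3.
(1.960 + 1.645) / 0.7414 = 3.605 / 0.7414 = 4.862.
n = 4.862² + 3 = 23.64 + 3 = 26.6.
Round up.

n = 27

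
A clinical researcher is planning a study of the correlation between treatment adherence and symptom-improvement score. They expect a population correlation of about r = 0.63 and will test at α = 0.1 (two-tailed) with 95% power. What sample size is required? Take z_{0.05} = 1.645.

Fisher's z: C = ½·ln((1+r)/(1−r)) = ½·ln(4.4054) = 0.7414.
n = ((z_{α/2} + z_β)/C)² + 3.
(1.645 + 1.645) / 0.7414 = 3.290 / 0.7414 = 4.438.
n = 4.438² + 3 = 19.69 + 3 = 22.7.
Round up.

n = 23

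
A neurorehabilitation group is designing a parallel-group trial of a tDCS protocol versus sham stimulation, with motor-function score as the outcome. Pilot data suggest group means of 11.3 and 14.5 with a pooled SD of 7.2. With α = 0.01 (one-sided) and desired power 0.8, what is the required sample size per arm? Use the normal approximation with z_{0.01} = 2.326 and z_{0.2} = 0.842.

n = 102 per group

Cohen's d = |M₁ − M₂| / SD_pooled = |11.3 − 14.5| / 7.2 = 3.2 / 7.2 = 0.444.
For two independent groups with equal n: n = 2·((z_{α} + z_β) / d)².
z_{α} + z_β = 2.326 + 0.842 = 3.168.
n = 2 × (3.168 / 0.444)² = 2 × 7.135² = 2 × 50.91 = 101.8.
Round up to the next whole participant.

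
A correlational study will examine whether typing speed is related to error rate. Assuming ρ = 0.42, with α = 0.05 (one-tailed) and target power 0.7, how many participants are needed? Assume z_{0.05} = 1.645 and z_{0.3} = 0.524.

n = 27

Fisher's z: C = ½·ln((1+r)/(1−r)) = ½·ln(2.4483) = 0.4477.
n = ((z_{α} + z_β)/C)² + 3.
(1.645 + 0.524) / 0.4477 = 2.169 / 0.4477 = 4.845.
n = 4.845² + 3 = 23.47 + 3 = 26.5.
Round up.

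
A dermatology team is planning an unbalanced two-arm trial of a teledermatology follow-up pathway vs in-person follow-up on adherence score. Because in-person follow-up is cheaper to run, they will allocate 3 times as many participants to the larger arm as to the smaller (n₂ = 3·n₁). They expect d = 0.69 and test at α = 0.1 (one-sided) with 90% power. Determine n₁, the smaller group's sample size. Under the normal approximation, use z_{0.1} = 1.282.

With allocation ratio k = n₂/n₁ = 3, Var(x̄₁−x̄₂) = σ²(1/n₁ + 1/(k·n₁)) = σ²·(k+1)/(k·n₁).
So n₁ = (1 + 1/k)·((z_{α} + z_β)/d)² = 1.333 × (2.564/0.69)².
n₁ = 1.333 × 13.81 = 18.4.
Round up: n₁ = 19, giving n₂ = 3 × 19 = 57.

n₁ = 19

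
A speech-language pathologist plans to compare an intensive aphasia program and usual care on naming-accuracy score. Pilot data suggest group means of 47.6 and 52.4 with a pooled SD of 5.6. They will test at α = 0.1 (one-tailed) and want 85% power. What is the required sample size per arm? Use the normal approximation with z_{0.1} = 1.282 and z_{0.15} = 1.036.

Cohen's d = |M₁ − M₂| / SD_pooled = |47.6 − 52.4| / 5.6 = 4.8 / 5.6 = 0.857.
For two independent groups with equal n: n = 2·((z_{α} + z_β) / d)².
z_{α} + z_β = 1.282 + 1.036 = 2.318.
n = 2 × (2.318 / 0.857)² = 2 × 2.705² = 2 × 7.32 = 14.6.
Round up to the next whole participant.

n = 15 per group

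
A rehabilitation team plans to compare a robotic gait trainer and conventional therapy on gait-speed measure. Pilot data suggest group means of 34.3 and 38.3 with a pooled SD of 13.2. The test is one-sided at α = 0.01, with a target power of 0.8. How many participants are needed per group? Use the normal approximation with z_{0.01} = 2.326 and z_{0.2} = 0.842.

n = 219 per group

Cohen's d = |M₁ − M₂| / SD_pooled = |34.3 − 38.3| / 13.2 = 4.0 / 13.2 = 0.303.
For two independent groups with equal n: n = 2·((z_{α} + z_β) / d)².
z_{α} + z_β = 2.326 + 0.842 = 3.168.
n = 2 × (3.168 / 0.303)² = 2 × 10.455² = 2 × 109.32 = 218.6.
Round up to the next whole participant.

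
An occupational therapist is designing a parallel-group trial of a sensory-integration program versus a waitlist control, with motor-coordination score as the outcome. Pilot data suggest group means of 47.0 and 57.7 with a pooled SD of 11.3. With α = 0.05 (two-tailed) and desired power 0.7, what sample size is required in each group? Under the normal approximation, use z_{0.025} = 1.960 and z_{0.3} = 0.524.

Cohen's d = |M₁ − M₂| / SD_pooled = |47.0 − 57.7| / 11.3 = 10.7 / 11.3 = 0.947.
For two independent groups with equal n: n = 2·((z_{α/2} + z_β) / d)².
z_{α/2} + z_β = 1.960 + 0.524 = 2.484.
n = 2 × (2.484 / 0.947)² = 2 × 2.623² = 2 × 6.88 = 13.8.
Round up to the next whole participant.

n = 14 per group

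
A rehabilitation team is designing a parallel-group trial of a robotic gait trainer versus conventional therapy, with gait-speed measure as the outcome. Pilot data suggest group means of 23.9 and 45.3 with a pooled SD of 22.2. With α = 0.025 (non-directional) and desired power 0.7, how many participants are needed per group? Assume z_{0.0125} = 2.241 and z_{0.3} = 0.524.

Cohen's d = |M₁ − M₂| / SD_pooled = |23.9 − 45.3| / 22.2 = 21.4 / 22.2 = 0.964.
For two independent groups with equal n: n = 2·((z_{α/2} + z_β) / d)².
z_{α/2} + z_β = 2.241 + 0.524 = 2.765.
n = 2 × (2.765 / 0.964)² = 2 × 2.868² = 2 × 8.23 = 16.5.
Round up to the next whole participant.

n = 17 per group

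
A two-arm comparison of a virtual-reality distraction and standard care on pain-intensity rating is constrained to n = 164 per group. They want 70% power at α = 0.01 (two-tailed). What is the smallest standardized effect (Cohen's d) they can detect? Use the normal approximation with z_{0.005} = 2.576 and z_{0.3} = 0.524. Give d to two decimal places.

d_min ≈ 0.34

For two independent groups of n = 164 each: d_min = (z_{α/2} + z_β)·√(2/n).
z-sum = 2.576 + 0.524 = 3.100.
d_min = 3.100 × √(2/164) = 3.100 × 0.1104 = 0.342.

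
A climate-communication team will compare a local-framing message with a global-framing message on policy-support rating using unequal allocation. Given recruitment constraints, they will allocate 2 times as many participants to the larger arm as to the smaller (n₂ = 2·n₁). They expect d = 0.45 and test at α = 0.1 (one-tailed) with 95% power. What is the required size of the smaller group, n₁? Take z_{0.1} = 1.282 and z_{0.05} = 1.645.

n₁ = 64

With allocation ratio k = n₂/n₁ = 2, Var(x̄₁−x̄₂) = σ²(1/n₁ + 1/(k·n₁)) = σ²·(k+1)/(k·n₁).
So n₁ = (1 + 1/k)·((z_{α} + z_β)/d)² = 1.500 × (2.927/0.45)².
n₁ = 1.500 × 42.31 = 63.5.
Round up: n₁ = 64, giving n₂ = 2 × 64 = 128.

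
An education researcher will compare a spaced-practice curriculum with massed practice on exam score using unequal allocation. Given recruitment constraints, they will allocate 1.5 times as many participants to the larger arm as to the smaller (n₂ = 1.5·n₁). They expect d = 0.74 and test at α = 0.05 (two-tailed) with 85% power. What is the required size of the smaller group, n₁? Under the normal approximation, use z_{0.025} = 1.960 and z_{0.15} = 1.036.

With allocation ratio k = n₂/n₁ = 1.5, Var(x̄₁−x̄₂) = σ²(1/n₁ + 1/(k·n₁)) = σ²·(k+1)/(k·n₁).
So n₁ = (1 + 1/k)·((z_{α/2} + z_β)/d)² = 1.667 × (2.996/0.74)².
n₁ = 1.667 × 16.39 = 27.3.
Round up: n₁ = 28, giving n₂ = 1.5 × 28 = 42.

n₁ = 28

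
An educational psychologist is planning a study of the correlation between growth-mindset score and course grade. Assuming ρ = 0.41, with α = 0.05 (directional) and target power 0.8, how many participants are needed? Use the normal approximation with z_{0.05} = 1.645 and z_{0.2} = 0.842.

n = 36

Fisher's z: C = ½·ln((1+r)/(1−r)) = ½·ln(2.3898) = 0.4356.
n = ((z_{α} + z_β)/C)² + 3.
(1.645 + 0.842) / 0.4356 = 2.487 / 0.4356 = 5.709.
n = 5.709² + 3 = 32.60 + 3 = 35.6.
Round up.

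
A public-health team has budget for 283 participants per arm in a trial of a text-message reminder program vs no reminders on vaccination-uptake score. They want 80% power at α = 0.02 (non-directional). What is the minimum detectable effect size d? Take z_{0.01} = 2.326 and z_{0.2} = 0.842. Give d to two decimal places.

For two independent groups of n = 283 each: d_min = (z_{α/2} + z_β)·√(2/n).
z-sum = 2.326 + 0.842 = 3.168.
d_min = 3.168 × √(2/283) = 3.168 × 0.0841 = 0.266.

d_min ≈ 0.27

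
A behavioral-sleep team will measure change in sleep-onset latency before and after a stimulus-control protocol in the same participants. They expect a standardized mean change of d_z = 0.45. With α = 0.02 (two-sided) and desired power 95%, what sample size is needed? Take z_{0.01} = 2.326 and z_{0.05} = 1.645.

n = 78 pairs

For a paired (one-sample on differences) test: n = ((z_{α/2} + z_β) / d)².
z_{α/2} + z_β = 2.326 + 1.645 = 3.971.
n = (3.971 / 0.45)² = 8.824² = 77.87.
Round up.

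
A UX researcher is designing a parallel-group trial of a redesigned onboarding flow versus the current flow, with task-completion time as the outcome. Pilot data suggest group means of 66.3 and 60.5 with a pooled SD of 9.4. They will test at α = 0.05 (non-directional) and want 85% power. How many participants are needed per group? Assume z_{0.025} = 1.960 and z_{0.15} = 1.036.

Cohen's d = |M₁ − M₂| / SD_pooled = |66.3 − 60.5| / 9.4 = 5.8 / 9.4 = 0.617.
For two independent groups with equal n: n = 2·((z_{α/2} + z_β) / d)².
z_{α/2} + z_β = 1.960 + 1.036 = 2.996.
n = 2 × (2.996 / 0.617)² = 2 × 4.856² = 2 × 23.58 = 47.2.
Round up to the next whole participant.

n = 48 per group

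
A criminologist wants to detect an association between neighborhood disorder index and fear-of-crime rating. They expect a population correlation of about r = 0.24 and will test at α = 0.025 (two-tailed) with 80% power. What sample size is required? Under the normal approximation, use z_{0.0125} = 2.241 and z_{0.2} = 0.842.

Fisher's z: C = ½·ln((1+r)/(1−r)) = ½·ln(1.6316) = 0.2448.
n = ((z_{α/2} + z_β)/C)² + 3.
(2.241 + 0.842) / 0.2448 = 3.083 / 0.2448 = 12.594.
n = 12.594² + 3 = 158.61 + 3 = 161.6.
Round up.

n = 162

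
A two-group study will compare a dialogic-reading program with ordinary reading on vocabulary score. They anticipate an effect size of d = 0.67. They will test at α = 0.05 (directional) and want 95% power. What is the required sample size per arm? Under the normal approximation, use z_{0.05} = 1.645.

For two independent groups with equal n: n = 2·((z_{α} + z_β) / d)².
z_{α} + z_β = 1.645 + 1.645 = 3.290.
n = 2 × (3.290 / 0.67)² = 2 × 4.910² = 2 × 24.11 = 48.2.
Round up to the next whole participant.

n = 49 per group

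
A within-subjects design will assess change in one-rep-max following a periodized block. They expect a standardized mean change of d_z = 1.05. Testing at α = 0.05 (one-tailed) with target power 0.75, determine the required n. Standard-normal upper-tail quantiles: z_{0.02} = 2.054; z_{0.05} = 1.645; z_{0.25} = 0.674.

For a paired (one-sample on differences) test: n = ((z_{α} + z_β) / d)².
z_{α} + z_β = 1.645 + 0.674 = 2.319.
n = (2.319 / 1.05)² = 2.209² = 4.88.
Round up.

n = 5 pairs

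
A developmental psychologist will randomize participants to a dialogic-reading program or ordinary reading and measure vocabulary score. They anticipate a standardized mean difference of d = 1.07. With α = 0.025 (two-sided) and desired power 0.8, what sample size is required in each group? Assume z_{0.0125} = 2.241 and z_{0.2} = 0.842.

n = 17 per group

For two independent groups with equal n: n = 2·((z_{α/2} + z_β) / d)².
z_{α/2} + z_β = 2.241 + 0.842 = 3.083.
n = 2 × (3.083 / 1.07)² = 2 × 2.881² = 2 × 8.30 = 16.6.
Round up to the next whole participant.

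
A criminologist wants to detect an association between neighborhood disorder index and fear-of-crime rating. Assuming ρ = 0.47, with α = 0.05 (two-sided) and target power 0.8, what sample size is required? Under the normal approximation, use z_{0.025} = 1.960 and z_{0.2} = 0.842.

Fisher's z: C = ½·ln((1+r)/(1−r)) = ½·ln(2.7736) = 0.5101.
n = ((z_{α/2} + z_β)/C)² + 3.
(1.960 + 0.842) / 0.5101 = 2.802 / 0.5101 = 5.493.
n = 5.493² + 3 = 30.17 + 3 = 33.2.
Round up.

n = 34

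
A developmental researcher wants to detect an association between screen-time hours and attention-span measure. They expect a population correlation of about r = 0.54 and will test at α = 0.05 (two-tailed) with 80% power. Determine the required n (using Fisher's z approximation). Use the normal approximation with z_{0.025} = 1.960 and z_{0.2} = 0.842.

n = 25

Fisher's z: C = ½·ln((1+r)/(1−r)) = ½·ln(3.3478) = 0.6042.
n = ((z_{α/2} + z_β)/C)² + 3.
(1.960 + 0.842) / 0.6042 = 2.802 / 0.6042 = 4.638.
n = 4.638² + 3 = 21.51 + 3 = 24.5.
Round up.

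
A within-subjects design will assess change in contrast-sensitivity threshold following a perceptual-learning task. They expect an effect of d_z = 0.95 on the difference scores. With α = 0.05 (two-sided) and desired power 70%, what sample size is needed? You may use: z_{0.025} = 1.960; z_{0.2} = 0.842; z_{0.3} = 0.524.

n = 7 pairs

For a paired (one-sample on differences) test: n = ((z_{α/2} + z_β) / d)².
z_{α/2} + z_β = 1.960 + 0.524 = 2.484.
n = (2.484 / 0.95)² = 2.615² = 6.84.
Round up.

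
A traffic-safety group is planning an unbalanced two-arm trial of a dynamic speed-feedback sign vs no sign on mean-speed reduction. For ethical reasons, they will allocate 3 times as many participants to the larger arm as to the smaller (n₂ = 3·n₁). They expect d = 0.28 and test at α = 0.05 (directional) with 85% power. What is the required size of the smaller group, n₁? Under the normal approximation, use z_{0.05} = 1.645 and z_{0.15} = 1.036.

n₁ = 123

With allocation ratio k = n₂/n₁ = 3, Var(x̄₁−x̄₂) = σ²(1/n₁ + 1/(k·n₁)) = σ²·(k+1)/(k·n₁).
So n₁ = (1 + 1/k)·((z_{α} + z_β)/d)² = 1.333 × (2.681/0.28)².
n₁ = 1.333 × 91.68 = 122.2.
Round up: n₁ = 123, giving n₂ = 3 × 123 = 369.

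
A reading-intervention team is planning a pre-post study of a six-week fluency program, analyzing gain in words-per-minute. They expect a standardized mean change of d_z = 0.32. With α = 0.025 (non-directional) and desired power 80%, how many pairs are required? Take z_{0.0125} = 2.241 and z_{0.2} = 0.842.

n = 93 pairs

For a paired (one-sample on differences) test: n = ((z_{α/2} + z_β) / d)².
z_{α/2} + z_β = 2.241 + 0.842 = 3.083.
n = (3.083 / 0.32)² = 9.634² = 92.82.
Round up.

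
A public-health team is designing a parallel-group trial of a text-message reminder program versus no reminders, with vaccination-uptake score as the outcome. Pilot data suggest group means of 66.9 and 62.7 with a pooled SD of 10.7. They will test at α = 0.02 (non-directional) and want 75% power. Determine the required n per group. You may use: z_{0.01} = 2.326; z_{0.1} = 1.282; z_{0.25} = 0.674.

n = 117 per group

Cohen's d = |M₁ − M₂| / SD_pooled = |66.9 − 62.7| / 10.7 = 4.2 / 10.7 = 0.393.
For two independent groups with equal n: n = 2·((z_{α/2} + z_β) / d)².
z_{α/2} + z_β = 2.326 + 0.674 = 3.000.
n = 2 × (3.000 / 0.393)² = 2 × 7.634² = 2 × 58.27 = 116.5.
Round up to the next whole participant.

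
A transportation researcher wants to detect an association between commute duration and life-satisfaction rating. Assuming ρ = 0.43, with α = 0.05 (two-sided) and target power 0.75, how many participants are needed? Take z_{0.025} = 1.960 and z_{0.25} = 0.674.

Fisher's z: C = ½·ln((1+r)/(1−r)) = ½·ln(2.5088) = 0.4599.
n = ((z_{α/2} + z_β)/C)² + 3.
(1.960 + 0.674) / 0.4599 = 2.634 / 0.4599 = 5.727.
n = 5.727² + 3 = 32.80 + 3 = 35.8.
Round up.

n = 36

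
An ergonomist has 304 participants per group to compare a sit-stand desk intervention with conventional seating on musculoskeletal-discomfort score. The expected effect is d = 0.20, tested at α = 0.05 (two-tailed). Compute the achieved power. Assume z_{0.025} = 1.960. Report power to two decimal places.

power ≈ 0.69

For two equal groups, power = Φ(d·√(n/2) − z_{α/2}).
d·√(n/2) = 0.20 × √(304/2) = 0.20 × 12.329 = 2.466.
z_β = 2.466 − 1.960 = 0.506.
Power = Φ(0.506) = 0.693.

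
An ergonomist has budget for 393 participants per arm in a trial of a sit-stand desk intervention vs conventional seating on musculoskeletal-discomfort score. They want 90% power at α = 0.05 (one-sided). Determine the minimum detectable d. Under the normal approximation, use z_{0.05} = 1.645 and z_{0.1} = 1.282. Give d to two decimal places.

d_min ≈ 0.21

For two independent groups of n = 393 each: d_min = (z_{α} + z_β)·√(2/n).
z-sum = 1.645 + 1.282 = 2.927.
d_min = 2.927 × √(2/393) = 2.927 × 0.0713 = 0.209.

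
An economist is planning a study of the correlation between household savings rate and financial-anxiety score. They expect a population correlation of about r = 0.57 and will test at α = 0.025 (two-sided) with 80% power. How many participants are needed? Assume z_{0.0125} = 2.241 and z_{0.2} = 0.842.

Fisher's z: C = ½·ln((1+r)/(1−r)) = ½·ln(3.6512) = 0.6475.
n = ((z_{α/2} + z_β)/C)² + 3.
(2.241 + 0.842) / 0.6475 = 3.083 / 0.6475 = 4.761.
n = 4.761² + 3 = 22.67 + 3 = 25.7.
Round up.

n = 26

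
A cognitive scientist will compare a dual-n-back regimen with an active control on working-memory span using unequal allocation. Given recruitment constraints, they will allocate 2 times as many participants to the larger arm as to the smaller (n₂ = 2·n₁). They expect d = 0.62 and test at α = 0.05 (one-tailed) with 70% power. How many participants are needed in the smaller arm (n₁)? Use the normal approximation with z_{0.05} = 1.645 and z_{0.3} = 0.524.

With allocation ratio k = n₂/n₁ = 2, Var(x̄₁−x̄₂) = σ²(1/n₁ + 1/(k·n₁)) = σ²·(k+1)/(k·n₁).
So n₁ = (1 + 1/k)·((z_{α} + z_β)/d)² = 1.500 × (2.169/0.62)².
n₁ = 1.500 × 12.24 = 18.4.
Round up: n₁ = 19, giving n₂ = 2 × 19 = 38.

n₁ = 19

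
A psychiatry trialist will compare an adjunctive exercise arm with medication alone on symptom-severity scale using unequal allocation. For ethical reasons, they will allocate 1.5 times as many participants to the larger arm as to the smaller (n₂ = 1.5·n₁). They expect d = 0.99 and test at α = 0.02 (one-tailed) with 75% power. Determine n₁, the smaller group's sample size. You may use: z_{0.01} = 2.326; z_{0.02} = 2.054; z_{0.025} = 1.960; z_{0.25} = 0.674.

With allocation ratio k = n₂/n₁ = 1.5, Var(x̄₁−x̄₂) = σ²(1/n₁ + 1/(k·n₁)) = σ²·(k+1)/(k·n₁).
So n₁ = (1 + 1/k)·((z_{α} + z_β)/d)² = 1.667 × (2.728/0.99)².
n₁ = 1.667 × 7.59 = 12.7.
Round up: n₁ = 13, giving n₂ = ⌈1.5 × 13⌉ = ⌈19.5⌉ = 20.

n₁ = 13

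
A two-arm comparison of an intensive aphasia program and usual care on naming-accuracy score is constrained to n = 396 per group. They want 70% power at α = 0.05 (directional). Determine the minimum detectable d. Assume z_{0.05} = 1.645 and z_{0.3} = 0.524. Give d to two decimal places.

For two independent groups of n = 396 each: d_min = (z_{α} + z_β)·√(2/n).
z-sum = 1.645 + 0.524 = 2.169.
d_min = 2.169 × √(2/396) = 2.169 × 0.0711 = 0.154.

d_min ≈ 0.15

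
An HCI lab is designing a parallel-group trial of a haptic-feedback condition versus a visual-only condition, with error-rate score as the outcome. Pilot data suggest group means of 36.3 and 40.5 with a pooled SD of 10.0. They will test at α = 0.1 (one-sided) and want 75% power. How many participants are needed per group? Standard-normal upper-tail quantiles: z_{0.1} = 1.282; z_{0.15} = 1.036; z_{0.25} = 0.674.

Cohen's d = |M₁ − M₂| / SD_pooled = |36.3 − 40.5| / 10.0 = 4.2 / 10.0 = 0.420.
For two independent groups with equal n: n = 2·((z_{α} + z_β) / d)².
z_{α} + z_β = 1.282 + 0.674 = 1.956.
n = 2 × (1.956 / 0.420)² = 2 × 4.657² = 2 × 21.69 = 43.4.
Round up to the next whole participant.

n = 44 per group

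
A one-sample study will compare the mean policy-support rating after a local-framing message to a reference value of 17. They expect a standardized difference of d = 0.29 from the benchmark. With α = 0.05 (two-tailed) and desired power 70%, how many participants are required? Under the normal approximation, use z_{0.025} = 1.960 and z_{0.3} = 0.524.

n = 74

For a one-sample test: n = ((z_{α/2} + z_β) / d)².
z_{α/2} + z_β = 1.960 + 0.524 = 2.484.
n = (2.484 / 0.29)² = 8.566² = 73.37.
Round up.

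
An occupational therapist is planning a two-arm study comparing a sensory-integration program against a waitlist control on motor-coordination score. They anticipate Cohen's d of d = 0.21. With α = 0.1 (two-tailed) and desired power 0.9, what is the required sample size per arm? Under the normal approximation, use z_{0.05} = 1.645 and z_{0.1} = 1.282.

n = 389 per group

For two independent groups with equal n: n = 2·((z_{α/2} + z_β) / d)².
z_{α/2} + z_β = 1.645 + 1.282 = 2.927.
n = 2 × (2.927 / 0.21)² = 2 × 13.938² = 2 × 194.27 = 388.5.
Round up to the next whole participant.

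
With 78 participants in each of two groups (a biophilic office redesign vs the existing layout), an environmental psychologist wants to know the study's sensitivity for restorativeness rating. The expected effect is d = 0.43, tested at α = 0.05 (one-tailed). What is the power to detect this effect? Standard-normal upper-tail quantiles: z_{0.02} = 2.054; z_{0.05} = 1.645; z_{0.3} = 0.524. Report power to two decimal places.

power ≈ 0.85

For two equal groups, power = Φ(d·√(n/2) − z_{α}).
d·√(n/2) = 0.43 × √(78/2) = 0.43 × 6.245 = 2.685.
z_β = 2.685 − 1.645 = 1.040.
Power = Φ(1.040) = 0.851.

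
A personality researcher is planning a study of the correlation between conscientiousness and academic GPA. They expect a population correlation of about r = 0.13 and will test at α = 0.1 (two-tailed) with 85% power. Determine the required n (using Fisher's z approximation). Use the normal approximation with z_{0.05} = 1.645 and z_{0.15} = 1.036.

Fisher's z: C = ½·ln((1+r)/(1−r)) = ½·ln(1.2989) = 0.1307.
n = ((z_{α/2} + z_β)/C)² + 3.
(1.645 + 1.036) / 0.1307 = 2.681 / 0.1307 = 20.513.
n = 20.513² + 3 = 420.77 + 3 = 423.8.
Round up.

n = 424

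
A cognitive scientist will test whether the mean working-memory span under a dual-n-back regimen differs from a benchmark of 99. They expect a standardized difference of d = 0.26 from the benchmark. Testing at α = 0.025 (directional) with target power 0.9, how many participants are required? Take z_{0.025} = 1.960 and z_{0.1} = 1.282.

n = 156

For a one-sample test: n = ((z_{α} + z_β) / d)².
z_{α} + z_β = 1.960 + 1.282 = 3.242.
n = (3.242 / 0.26)² = 12.469² = 155.48.
Round up.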